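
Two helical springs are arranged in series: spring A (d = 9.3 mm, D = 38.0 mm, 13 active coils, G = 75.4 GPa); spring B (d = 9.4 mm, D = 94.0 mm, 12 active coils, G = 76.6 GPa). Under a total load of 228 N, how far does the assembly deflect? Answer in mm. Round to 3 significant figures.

k_A = Gd⁴/(8D³N_a) = (75.4×10³)(9.3⁴)/(8·38.0³·13) = 98.837 N/mm
k_B = Gd⁴/(8D³N_a) = (76.6×10³)(9.4⁴)/(8·94.0³·12) = 7.5004 N/mm
Series: 1/k_eq = 1/98.837 + 1/7.5004 = 0.14344; k_eq = 6.9714 N/mm
δ = F/k_eq = 228/6.9714 = 32.705 mm

32.7 mm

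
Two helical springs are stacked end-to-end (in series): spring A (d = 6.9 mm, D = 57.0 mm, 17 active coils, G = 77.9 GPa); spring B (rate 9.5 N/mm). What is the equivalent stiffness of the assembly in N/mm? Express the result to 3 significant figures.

k_A = Gd⁴/(8D³N_a) = (77.9×10³)(6.9⁴)/(8·57.0³·17) = 7.0108 N/mm
Series: 1/k_eq = 1/7.0108 + 1/9.5 = 0.2479; k_eq = 4.0339 N/mm

4.03 N/mm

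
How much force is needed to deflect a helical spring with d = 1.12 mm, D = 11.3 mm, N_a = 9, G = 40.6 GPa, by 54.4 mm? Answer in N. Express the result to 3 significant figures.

33.5 N

k = Gd⁴/(8D³N_a) = (40.6×10³)(1.12⁴)/(8·11.3³·9) = 0.61494 N/mm
F = k·δ = 0.61494 × 54.4 = 33.453 N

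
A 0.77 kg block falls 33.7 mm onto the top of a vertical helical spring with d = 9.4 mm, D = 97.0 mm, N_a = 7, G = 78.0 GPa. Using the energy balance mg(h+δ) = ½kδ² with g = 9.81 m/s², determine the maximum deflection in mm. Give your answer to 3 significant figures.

k = Gd⁴/(8D³N_a) = (78.0×10³)(9.4⁴)/(8·97.0³·7) = 11.915 N/mm
W = mg = 0.77 × 9.81 = 7.5537 N
½kδ² − Wδ − Wh = 0 → δ = (W + √(W² + 2kWh))/k
δ = (7.5537 + √(57.058 + 6066.28))/11.915 = (7.5537 + 78.252)/11.915 = 7.2013 mm

7.20 mm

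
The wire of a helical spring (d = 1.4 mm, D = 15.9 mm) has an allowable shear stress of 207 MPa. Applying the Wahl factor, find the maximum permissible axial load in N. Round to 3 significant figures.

C = D/d = 15.9/1.4 = 11.3571
K_W = (4C−1)/(4C−4) + 0.615/C = 44.429/41.429 + 0.0542 = 1.1266
τ_max = K·8FD/(πd³) → F_max = τ_allow·πd³/(8DK)
F_max = 207·π·1.4³/(8·15.9·1.1266) = 1784.4/143.3 = 12.453 N

12.5 N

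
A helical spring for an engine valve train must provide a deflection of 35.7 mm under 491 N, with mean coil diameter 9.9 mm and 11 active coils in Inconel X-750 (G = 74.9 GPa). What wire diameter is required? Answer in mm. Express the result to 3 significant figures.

Required rate k = F/δ = 491/35.7 = 13.754 N/mm
d = (8D³N_a·k / G)^(1/4) = (8·9.9³·11·13.754 / (74.9×10³))^0.25
  = (15.679)^0.25 = 1.9899 mm

1.99 mm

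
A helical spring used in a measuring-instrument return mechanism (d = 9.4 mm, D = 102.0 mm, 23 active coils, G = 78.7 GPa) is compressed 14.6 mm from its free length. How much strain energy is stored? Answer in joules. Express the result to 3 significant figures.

k = Gd⁴/(8D³N_a) = (78.7×10³)(9.4⁴)/(8·102.0³·23) = 3.1468 N/mm
U = ½kδ² = 0.5 × 3.1468 × 14.6² = 335.38 N·mm = 0.33538 J

0.335 J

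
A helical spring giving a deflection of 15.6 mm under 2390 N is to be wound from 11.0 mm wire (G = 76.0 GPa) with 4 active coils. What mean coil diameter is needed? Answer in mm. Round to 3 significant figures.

61.0 mm

Required rate k = F/δ = 2390/15.6 = 153.21 N/mm
D = (Gd⁴/(8N_a·k))^(1/3) = (76.0×10³·11.0⁴/(8·4·153.21))^(1/3)
  = (226966)^(1/3) = 60.9987 mm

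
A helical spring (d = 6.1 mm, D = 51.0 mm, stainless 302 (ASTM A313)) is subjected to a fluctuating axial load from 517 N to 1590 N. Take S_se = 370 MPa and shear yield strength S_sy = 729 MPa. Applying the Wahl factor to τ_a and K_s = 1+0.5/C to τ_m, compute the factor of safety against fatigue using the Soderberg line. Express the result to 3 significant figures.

0.540

C = D/d = 51.0/6.1 = 8.3607; K_W = (4C−1)/(4C−4)+0.615/C = 1.1755; K_s = 1+0.5/C = 1.0598
F_a = (F_max−F_min)/2 = 536.5 N; F_m = (F_max+F_min)/2 = 1053.5 N
τ_a = K_W·8F_aD/(πd³) = 1.1755 × 306.97 = 360.82 MPa
τ_m = K_s·8F_mD/(πd³) = 1.0598 × 602.78 = 638.82 MPa
Soderberg: 1/n_f = τ_a/S_se + τ_m/S_sy = 360.82/370 + 638.82/729 = 0.97520 + 0.87630 = 1.8515
n_f = 1/1.8515 = 0.5401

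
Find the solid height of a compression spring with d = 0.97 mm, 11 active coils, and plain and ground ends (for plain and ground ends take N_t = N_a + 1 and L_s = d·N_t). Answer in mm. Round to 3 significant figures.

plain and ground ends: N_t = N_a + 1 = 11 + 1 = 12
L_s = d·N_t = 0.97 × 12 = 11.64 mm

11.6 mm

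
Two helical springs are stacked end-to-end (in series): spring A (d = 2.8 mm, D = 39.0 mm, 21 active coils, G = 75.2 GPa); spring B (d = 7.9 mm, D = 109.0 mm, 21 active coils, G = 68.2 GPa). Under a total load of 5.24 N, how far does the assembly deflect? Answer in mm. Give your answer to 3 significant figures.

15.6 mm

k_A = Gd⁴/(8D³N_a) = (75.2×10³)(2.8⁴)/(8·39.0³·21) = 0.46382 N/mm
k_B = Gd⁴/(8D³N_a) = (68.2×10³)(7.9⁴)/(8·109.0³·21) = 1.221 N/mm
Series: 1/k_eq = 1/0.46382 + 1/1.221 = 2.975; k_eq = 0.33613 N/mm
δ = F/k_eq = 5.24/0.33613 = 15.589 mm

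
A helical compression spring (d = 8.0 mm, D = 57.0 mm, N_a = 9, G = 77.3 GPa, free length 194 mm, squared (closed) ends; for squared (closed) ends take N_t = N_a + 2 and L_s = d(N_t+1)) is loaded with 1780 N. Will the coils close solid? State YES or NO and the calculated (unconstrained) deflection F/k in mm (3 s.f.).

k = Gd⁴/(8D³N_a) = (77.3×10³)(8.0⁴)/(8·57.0³·9) = 23.746 N/mm
N_t = 11; L_s = 8.0·12 = 96 mm; δ_solid = L₀ − L_s = 194 − 96 = 98 mm
δ = F/k = 1780/23.746 = 74.961 mm
δ < δ_solid → spring does not go solid

NO, δ = 75.0 mm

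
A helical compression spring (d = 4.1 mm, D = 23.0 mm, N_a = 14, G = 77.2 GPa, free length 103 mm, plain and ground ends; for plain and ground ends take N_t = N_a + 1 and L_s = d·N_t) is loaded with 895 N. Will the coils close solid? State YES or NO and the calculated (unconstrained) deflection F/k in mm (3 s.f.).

YES, δ = 55.9 mm

k = Gd⁴/(8D³N_a) = (77.2×10³)(4.1⁴)/(8·23.0³·14) = 16.009 N/mm
N_t = 15; L_s = 4.1·15 = 61.5 mm; δ_solid = L₀ − L_s = 103 − 61.5 = 41.5 mm
δ = F/k = 895/16.009 = 55.908 mm
δ ≥ δ_solid → spring goes solid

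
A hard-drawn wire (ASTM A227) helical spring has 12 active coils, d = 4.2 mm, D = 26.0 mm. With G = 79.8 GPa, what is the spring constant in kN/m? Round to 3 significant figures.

k = Gd⁴/(8D³N_a) = (79.8×10³ × 4.2⁴) / (8 × 26.0³ × 12)
  = 2.48313e+07 / 1.6873e+06 = 14.717 N/mm

14.7 kN/m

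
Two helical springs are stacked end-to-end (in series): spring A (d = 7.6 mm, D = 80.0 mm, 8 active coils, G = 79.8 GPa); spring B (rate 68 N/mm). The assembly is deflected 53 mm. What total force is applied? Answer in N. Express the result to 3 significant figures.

385 N

k_A = Gd⁴/(8D³N_a) = (79.8×10³)(7.6⁴)/(8·80.0³·8) = 8.1247 N/mm
Series: 1/k_eq = 1/8.1247 + 1/68 = 0.13779; k_eq = 7.2576 N/mm
F = k_eq·δ = 7.2576·53 = 384.65 N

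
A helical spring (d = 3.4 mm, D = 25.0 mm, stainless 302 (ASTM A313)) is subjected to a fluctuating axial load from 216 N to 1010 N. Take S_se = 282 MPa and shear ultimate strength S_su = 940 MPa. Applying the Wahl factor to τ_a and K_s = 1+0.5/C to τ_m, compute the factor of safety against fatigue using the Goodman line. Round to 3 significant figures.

0.259

C = D/d = 25.0/3.4 = 7.3529; K_W = (4C−1)/(4C−4)+0.615/C = 1.2017; K_s = 1+0.5/C = 1.0680
F_a = (F_max−F_min)/2 = 397 N; F_m = (F_max+F_min)/2 = 613 N
τ_a = K_W·8F_aD/(πd³) = 1.2017 × 643.03 = 772.73 MPa
τ_m = K_s·8F_mD/(πd³) = 1.0680 × 992.9 = 1060.4 MPa
Goodman: 1/n_f = τ_a/S_se + τ_m/S_su = 772.73/282 + 1060.4/940 = 2.74018 + 1.12810 = 3.8683
n_f = 1/3.8683 = 0.2585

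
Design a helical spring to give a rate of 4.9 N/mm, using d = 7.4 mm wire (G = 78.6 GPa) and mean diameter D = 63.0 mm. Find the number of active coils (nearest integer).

N_a = Gd⁴/(8D³k) = (78.6×10³ × 7.4⁴)/(8 × 63.0³ × 4.9)
    = 2.35694e+08 / 9.80184e+06 = 24.05 → 24 coils

24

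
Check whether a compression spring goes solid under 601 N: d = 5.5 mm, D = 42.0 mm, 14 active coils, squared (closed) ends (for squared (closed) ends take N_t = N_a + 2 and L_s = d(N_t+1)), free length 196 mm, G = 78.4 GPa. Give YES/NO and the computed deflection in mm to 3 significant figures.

k = Gd⁴/(8D³N_a) = (78.4×10³)(5.5⁴)/(8·42.0³·14) = 8.6457 N/mm
N_t = 16; L_s = 5.5·17 = 93.5 mm; δ_solid = L₀ − L_s = 196 − 93.5 = 102.5 mm
δ = F/k = 601/8.6457 = 69.514 mm
δ < δ_solid → spring does not go solid

NO, δ = 69.5 mm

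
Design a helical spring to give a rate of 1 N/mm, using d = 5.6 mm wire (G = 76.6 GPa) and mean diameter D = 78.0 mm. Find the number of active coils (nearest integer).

N_a = Gd⁴/(8D³k) = (76.6×10³ × 5.6⁴)/(8 × 78.0³ × 1)
    = 7.53322e+07 / 3.79642e+06 = 19.84 → 20 coils

20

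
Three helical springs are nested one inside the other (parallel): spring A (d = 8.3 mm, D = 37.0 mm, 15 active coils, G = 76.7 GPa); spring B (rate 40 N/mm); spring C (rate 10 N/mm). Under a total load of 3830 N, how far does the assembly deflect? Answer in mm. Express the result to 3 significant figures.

k_A = Gd⁴/(8D³N_a) = (76.7×10³)(8.3⁴)/(8·37.0³·15) = 59.885 N/mm
Parallel: k_eq = 59.885 + 40 + 10 = 109.89 N/mm
δ = F/k_eq = 3830/109.89 = 34.854 mm

34.9 mm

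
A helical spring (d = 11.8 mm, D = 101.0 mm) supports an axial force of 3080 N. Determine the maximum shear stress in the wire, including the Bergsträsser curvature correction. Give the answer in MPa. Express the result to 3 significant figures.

Spring index C = D/d = 101.0/11.8 = 8.5593
K_B = (4C+2)/(4C−3) = 36.237/31.237 = 1.1601
τ₀ = 8FD/(πd³) = 8·3080·101.0/(π·11.8³) = 2.48864e+06/5161.7 = 482.13 MPa
τ_max = K·τ₀ = 1.1601 × 482.13 = 559.3 MPa

559 MPa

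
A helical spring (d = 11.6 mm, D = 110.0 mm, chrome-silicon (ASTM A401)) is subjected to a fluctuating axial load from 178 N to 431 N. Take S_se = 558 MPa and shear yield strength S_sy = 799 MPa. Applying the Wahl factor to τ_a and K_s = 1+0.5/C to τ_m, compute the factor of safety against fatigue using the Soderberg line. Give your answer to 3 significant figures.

8.41

C = D/d = 110.0/11.6 = 9.4828; K_W = (4C−1)/(4C−4)+0.615/C = 1.1533; K_s = 1+0.5/C = 1.0527
F_a = (F_max−F_min)/2 = 126.5 N; F_m = (F_max+F_min)/2 = 304.5 N
τ_a = K_W·8F_aD/(πd³) = 1.1533 × 22.701 = 26.181 MPa
τ_m = K_s·8F_mD/(πd³) = 1.0527 × 54.644 = 57.526 MPa
Soderberg: 1/n_f = τ_a/S_se + τ_m/S_sy = 26.181/558 + 57.526/799 = 0.04692 + 0.07200 = 0.11892
n_f = 1/0.11892 = 8.409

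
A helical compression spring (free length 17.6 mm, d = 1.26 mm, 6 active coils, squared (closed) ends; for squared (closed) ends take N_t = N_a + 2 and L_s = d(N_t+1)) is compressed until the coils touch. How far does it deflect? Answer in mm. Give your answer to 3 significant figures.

6.26 mm

N_t = 8; L_s = 1.26·9 = 11.34 mm
δ_solid = L₀ − L_s = 17.6 − 11.34 = 6.26 mm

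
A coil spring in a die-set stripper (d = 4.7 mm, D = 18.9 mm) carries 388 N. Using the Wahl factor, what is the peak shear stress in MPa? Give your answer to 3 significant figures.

252 MPa

Spring index C = D/d = 18.9/4.7 = 4.0213
K_W = (4C−1)/(4C−4) + 0.615/C = 15.085/12.085 + 0.1529 = 1.4012
τ₀ = 8FD/(πd³) = 8·388·18.9/(π·4.7³) = 58665.6/326.17 = 179.86 MPa
τ_max = K·τ₀ = 1.4012 × 179.86 = 252.02 MPa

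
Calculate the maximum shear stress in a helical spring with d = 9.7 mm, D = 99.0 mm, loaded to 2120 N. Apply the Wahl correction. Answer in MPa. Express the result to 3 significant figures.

669 MPa

Spring index C = D/d = 99.0/9.7 = 10.2062
K_W = (4C−1)/(4C−4) + 0.615/C = 39.825/36.825 + 0.0603 = 1.1417
τ₀ = 8FD/(πd³) = 8·2120·99.0/(π·9.7³) = 1.67904e+06/2867.2 = 585.59 MPa
τ_max = K·τ₀ = 1.1417 × 585.59 = 668.59 MPa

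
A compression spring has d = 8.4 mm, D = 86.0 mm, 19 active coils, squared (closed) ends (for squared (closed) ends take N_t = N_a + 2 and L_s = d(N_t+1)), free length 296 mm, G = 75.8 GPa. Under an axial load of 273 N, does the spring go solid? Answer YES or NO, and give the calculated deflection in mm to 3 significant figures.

k = Gd⁴/(8D³N_a) = (75.8×10³)(8.4⁴)/(8·86.0³·19) = 3.9034 N/mm
N_t = 21; L_s = 8.4·22 = 184.8 mm; δ_solid = L₀ − L_s = 296 − 184.8 = 111.2 mm
δ = F/k = 273/3.9034 = 69.938 mm
δ < δ_solid → spring does not go solid

NO, δ = 69.9 mm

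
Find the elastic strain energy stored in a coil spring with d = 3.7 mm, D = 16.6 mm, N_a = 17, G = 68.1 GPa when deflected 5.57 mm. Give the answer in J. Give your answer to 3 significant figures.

0.318 J

k = Gd⁴/(8D³N_a) = (68.1×10³)(3.7⁴)/(8·16.6³·17) = 20.516 N/mm
U = ½kδ² = 0.5 × 20.516 × 5.57² = 318.25 N·mm = 0.31825 J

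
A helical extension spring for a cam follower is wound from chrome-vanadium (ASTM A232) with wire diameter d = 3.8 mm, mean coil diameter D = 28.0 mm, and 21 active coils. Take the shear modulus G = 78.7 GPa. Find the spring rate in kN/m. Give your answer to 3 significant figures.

4.45 kN/m

k = Gd⁴/(8D³N_a) = (78.7×10³ × 3.8⁴) / (8 × 28.0³ × 21)
  = 1.641e+07 / 3.68794e+06 = 4.4496 N/mm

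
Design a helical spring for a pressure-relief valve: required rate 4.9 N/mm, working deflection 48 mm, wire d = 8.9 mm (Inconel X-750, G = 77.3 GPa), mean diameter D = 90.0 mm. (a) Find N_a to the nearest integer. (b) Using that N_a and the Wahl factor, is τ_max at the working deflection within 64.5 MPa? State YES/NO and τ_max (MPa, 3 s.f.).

(a) 17 coils; (b) NO, τ_max = 87.3 MPa

N_a = Gd⁴/(8D³k) = (77.3×10³)(8.9⁴)/(8·90.0³·4.9) = 16.97 → N_a = 17
Actual rate k = Gd⁴/(8D³·17) = 4.8918 N/mm
Working load F = kδ = 4.8918·48 = 234.81 N
C = 90.0/8.9 = 10.1124; K_W = (4C−1)/(4C−4)+0.615/C = 1.1431
τ_max = K_W·8FD/(πd³) = 1.1431·76.336 = 87.261 MPa
τ_max > 64.5 MPa → exceeds allowable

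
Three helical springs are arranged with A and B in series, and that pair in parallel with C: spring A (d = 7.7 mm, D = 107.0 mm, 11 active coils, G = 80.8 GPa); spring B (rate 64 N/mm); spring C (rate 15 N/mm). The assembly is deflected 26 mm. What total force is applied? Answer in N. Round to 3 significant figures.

456 N

k_A = Gd⁴/(8D³N_a) = (80.8×10³)(7.7⁴)/(8·107.0³·11) = 2.6348 N/mm
Springs A,B series: k_AB = 1/(1/2.6348+1/64) = 2.5306 N/mm; parallel with C: k_eq = 2.5306+15 = 17.531 N/mm
F = k_eq·δ = 17.531·26 = 455.79 N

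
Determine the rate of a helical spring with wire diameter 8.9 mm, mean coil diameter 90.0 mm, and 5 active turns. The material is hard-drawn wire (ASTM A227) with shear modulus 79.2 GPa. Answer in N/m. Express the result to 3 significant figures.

k = Gd⁴/(8D³N_a) = (79.2×10³ × 8.9⁴) / (8 × 90.0³ × 5)
  = 4.96919e+08 / 2.916e+07 = 17.041 N/mm = 17041 N/m

17000 N/m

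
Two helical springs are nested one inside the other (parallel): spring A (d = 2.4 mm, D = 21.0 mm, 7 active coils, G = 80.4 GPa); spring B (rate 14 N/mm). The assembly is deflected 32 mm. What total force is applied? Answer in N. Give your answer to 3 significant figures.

k_A = Gd⁴/(8D³N_a) = (80.4×10³)(2.4⁴)/(8·21.0³·7) = 5.1435 N/mm
Parallel: k_eq = 5.1435 + 14 = 19.143 N/mm
F = k_eq·δ = 19.143·32 = 612.59 N

613 N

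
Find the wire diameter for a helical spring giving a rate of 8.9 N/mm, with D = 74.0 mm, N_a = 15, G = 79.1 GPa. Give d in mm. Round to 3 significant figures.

8.60 mm

d = (8D³N_a·k / G)^(1/4) = (8·74.0³·15·8.9 / (79.1×10³))^0.25
  = (5471.3)^0.25 = 8.6005 mm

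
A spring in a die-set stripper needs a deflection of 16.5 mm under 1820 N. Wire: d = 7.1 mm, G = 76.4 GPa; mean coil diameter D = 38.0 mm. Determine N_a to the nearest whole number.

4

Required rate k = F/δ = 1820/16.5 = 110.3 N/mm
N_a = Gd⁴/(8D³k) = (76.4×10³ × 7.1⁴)/(8 × 38.0³ × 110.3)
    = 1.94145e+08 / 4.84204e+07 = 4.01 → 4 coils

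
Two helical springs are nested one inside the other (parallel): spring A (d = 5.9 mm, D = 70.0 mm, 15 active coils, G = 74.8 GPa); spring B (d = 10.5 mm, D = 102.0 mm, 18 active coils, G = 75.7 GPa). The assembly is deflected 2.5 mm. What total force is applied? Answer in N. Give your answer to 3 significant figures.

20.6 N

k_A = Gd⁴/(8D³N_a) = (74.8×10³)(5.9⁴)/(8·70.0³·15) = 2.2021 N/mm
k_B = Gd⁴/(8D³N_a) = (75.7×10³)(10.5⁴)/(8·102.0³·18) = 6.0213 N/mm
Parallel: k_eq = 2.2021 + 6.0213 = 8.2234 N/mm
F = k_eq·δ = 8.2234·2.5 = 20.558 N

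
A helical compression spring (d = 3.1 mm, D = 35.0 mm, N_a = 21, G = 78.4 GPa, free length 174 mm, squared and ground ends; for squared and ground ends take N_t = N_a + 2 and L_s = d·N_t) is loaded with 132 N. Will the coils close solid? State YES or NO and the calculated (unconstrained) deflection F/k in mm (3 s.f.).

YES, δ = 131 mm

k = Gd⁴/(8D³N_a) = (78.4×10³)(3.1⁴)/(8·35.0³·21) = 1.0052 N/mm
N_t = 23; L_s = 3.1·23 = 71.3 mm; δ_solid = L₀ − L_s = 174 − 71.3 = 102.7 mm
δ = F/k = 132/1.0052 = 131.32 mm
δ ≥ δ_solid → spring goes solid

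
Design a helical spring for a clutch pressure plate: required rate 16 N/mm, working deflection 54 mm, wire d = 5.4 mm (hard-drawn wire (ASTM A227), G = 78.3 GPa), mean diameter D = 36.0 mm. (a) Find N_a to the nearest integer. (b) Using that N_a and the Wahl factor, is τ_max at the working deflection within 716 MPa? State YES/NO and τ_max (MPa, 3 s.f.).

(a) 11 coils; (b) YES, τ_max = 624 MPa

N_a = Gd⁴/(8D³k) = (78.3×10³)(5.4⁴)/(8·36.0³·16) = 11.15 → N_a = 11
Actual rate k = Gd⁴/(8D³·11) = 16.216 N/mm
Working load F = kδ = 16.216·54 = 875.67 N
C = 36.0/5.4 = 6.6667; K_W = (4C−1)/(4C−4)+0.615/C = 1.2246
τ_max = K_W·8FD/(πd³) = 1.2246·509.8 = 624.31 MPa
τ_max ≤ 716 MPa → acceptable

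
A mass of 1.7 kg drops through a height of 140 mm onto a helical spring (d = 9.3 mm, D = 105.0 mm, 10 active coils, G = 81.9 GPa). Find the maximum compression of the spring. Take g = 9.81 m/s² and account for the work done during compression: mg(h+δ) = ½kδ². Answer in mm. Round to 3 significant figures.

29.2 mm

k = Gd⁴/(8D³N_a) = (81.9×10³)(9.3⁴)/(8·105.0³·10) = 6.6154 N/mm
W = mg = 1.7 × 9.81 = 16.677 N
½kδ² − Wδ − Wh = 0 → δ = (W + √(W² + 2kWh))/k
δ = (16.677 + √(278.12 + 30891.1))/6.6154 = (16.677 + 176.55)/6.6154 = 29.208 mm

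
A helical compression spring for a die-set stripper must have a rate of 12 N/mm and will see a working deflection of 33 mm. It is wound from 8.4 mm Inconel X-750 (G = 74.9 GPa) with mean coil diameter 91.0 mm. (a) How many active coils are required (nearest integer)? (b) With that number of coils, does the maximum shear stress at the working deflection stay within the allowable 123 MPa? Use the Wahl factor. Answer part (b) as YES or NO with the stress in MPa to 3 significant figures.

N_a = Gd⁴/(8D³k) = (74.9×10³)(8.4⁴)/(8·91.0³·12) = 5.155 → N_a = 5
Actual rate k = Gd⁴/(8D³·5) = 12.371 N/mm
Working load F = kδ = 12.371·33 = 408.25 N
C = 91.0/8.4 = 10.8333; K_W = (4C−1)/(4C−4)+0.615/C = 1.1330
τ_max = K_W·8FD/(πd³) = 1.1330·159.61 = 180.85 MPa
τ_max > 123 MPa → exceeds allowable

(a) 5 coils; (b) NO, τ_max = 181 MPa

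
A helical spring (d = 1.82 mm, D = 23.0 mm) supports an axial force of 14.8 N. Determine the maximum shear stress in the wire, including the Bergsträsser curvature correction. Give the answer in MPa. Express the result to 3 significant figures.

Spring index C = D/d = 23.0/1.82 = 12.6374
K_B = (4C+2)/(4C−3) = 52.549/47.549 = 1.1052
τ₀ = 8FD/(πd³) = 8·14.8·23.0/(π·1.82³) = 2723.2/18.939 = 143.79 MPa
τ_max = K·τ₀ = 1.1052 × 143.79 = 158.91 MPa

159 MPa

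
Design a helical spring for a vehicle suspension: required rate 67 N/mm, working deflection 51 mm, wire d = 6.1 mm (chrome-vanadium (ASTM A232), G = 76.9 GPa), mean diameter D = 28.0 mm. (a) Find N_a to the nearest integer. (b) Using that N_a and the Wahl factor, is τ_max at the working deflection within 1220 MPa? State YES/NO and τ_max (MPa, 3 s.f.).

(a) 9 coils; (b) NO, τ_max = 1450 MPa

N_a = Gd⁴/(8D³k) = (76.9×10³)(6.1⁴)/(8·28.0³·67) = 9.049 → N_a = 9
Actual rate k = Gd⁴/(8D³·9) = 67.366 N/mm
Working load F = kδ = 67.366·51 = 3435.7 N
C = 28.0/6.1 = 4.5902; K_W = (4C−1)/(4C−4)+0.615/C = 1.3429
τ_max = K_W·8FD/(πd³) = 1.3429·1079.2 = 1449.3 MPa
τ_max > 1220 MPa → exceeds allowable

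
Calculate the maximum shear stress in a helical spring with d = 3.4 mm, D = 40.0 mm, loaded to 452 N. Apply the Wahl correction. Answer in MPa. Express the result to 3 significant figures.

1310 MPa

Spring index C = D/d = 40.0/3.4 = 11.7647
K_W = (4C−1)/(4C−4) + 0.615/C = 46.059/43.059 + 0.0523 = 1.1219
τ₀ = 8FD/(πd³) = 8·452·40.0/(π·3.4³) = 144640/123.48 = 1171.4 MPa
τ_max = K·τ₀ = 1.1219 × 1171.4 = 1314.2 MPa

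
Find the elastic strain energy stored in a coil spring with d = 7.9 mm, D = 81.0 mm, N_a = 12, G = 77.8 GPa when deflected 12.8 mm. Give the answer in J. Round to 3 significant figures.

0.487 J

k = Gd⁴/(8D³N_a) = (77.8×10³)(7.9⁴)/(8·81.0³·12) = 5.9397 N/mm
U = ½kδ² = 0.5 × 5.9397 × 12.8² = 486.58 N·mm = 0.48658 J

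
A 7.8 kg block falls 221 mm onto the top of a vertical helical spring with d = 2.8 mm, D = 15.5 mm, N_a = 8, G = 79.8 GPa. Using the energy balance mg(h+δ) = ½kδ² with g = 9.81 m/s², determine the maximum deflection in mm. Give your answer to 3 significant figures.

k = Gd⁴/(8D³N_a) = (79.8×10³)(2.8⁴)/(8·15.5³·8) = 20.581 N/mm
W = mg = 7.8 × 9.81 = 76.518 N
½kδ² − Wδ − Wh = 0 → δ = (W + √(W² + 2kWh))/k
δ = (76.518 + √(5855 + 696059))/20.581 = (76.518 + 837.8)/20.581 = 44.426 mm

44.4 mm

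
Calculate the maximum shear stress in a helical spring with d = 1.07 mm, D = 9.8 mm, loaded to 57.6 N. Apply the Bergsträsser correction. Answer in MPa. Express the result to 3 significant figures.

1350 MPa

Spring index C = D/d = 9.8/1.07 = 9.1589
K_B = (4C+2)/(4C−3) = 38.636/33.636 = 1.1487
τ₀ = 8FD/(πd³) = 8·57.6·9.8/(π·1.07³) = 4515.84/3.8486 = 1173.4 MPa
τ_max = K·τ₀ = 1.1487 × 1173.4 = 1347.8 MPa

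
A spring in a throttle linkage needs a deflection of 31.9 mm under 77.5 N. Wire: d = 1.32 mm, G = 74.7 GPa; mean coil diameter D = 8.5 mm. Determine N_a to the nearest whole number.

19

Required rate k = F/δ = 77.5/31.9 = 2.4295 N/mm
N_a = Gd⁴/(8D³k) = (74.7×10³ × 1.32⁴)/(8 × 8.5³ × 2.4295)
    = 226786 / 11936 = 19 → 19 coils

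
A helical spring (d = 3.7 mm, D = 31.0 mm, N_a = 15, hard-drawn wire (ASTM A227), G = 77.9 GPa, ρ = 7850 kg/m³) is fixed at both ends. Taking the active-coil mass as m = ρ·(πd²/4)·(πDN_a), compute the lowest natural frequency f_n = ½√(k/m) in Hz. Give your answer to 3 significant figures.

91.0 Hz

k = Gd⁴/(8D³N_a) = (77.9×10³)(3.7⁴)/(8·31.0³·15) = 4.0839 N/mm = 4083.9 N/m
Wire length L = πDN_a = π·31.0·15 = 1460.8 mm
m = ρ·(πd²/4)·L = 7850 × 10.752×10⁻⁶ m² × 1.4608 m = 0.1233 kg
f_n = ½√(k/m) = 0.5·√(4083.9/0.1233) = 0.5·√(33122) = 90.997 Hz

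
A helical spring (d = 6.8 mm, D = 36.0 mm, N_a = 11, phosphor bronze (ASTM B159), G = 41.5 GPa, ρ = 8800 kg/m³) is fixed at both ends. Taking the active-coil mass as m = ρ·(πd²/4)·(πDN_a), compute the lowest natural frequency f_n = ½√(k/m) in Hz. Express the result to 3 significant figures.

k = Gd⁴/(8D³N_a) = (41.5×10³)(6.8⁴)/(8·36.0³·11) = 21.612 N/mm = 21612 N/m
Wire length L = πDN_a = π·36.0·11 = 1244.1 mm
m = ρ·(πd²/4)·L = 8800 × 36.317×10⁻⁶ m² × 1.2441 m = 0.39759 kg
f_n = ½√(k/m) = 0.5·√(21612/0.39759) = 0.5·√(54357) = 116.57 Hz

117 Hz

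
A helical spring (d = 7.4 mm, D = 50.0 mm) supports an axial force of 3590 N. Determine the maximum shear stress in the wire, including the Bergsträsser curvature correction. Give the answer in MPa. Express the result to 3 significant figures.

1360 MPa

Spring index C = D/d = 50.0/7.4 = 6.7568
K_B = (4C+2)/(4C−3) = 29.027/24.027 = 1.2081
τ₀ = 8FD/(πd³) = 8·3590·50.0/(π·7.4³) = 1.436e+06/1273 = 1128 MPa
τ_max = K·τ₀ = 1.2081 × 1128 = 1362.7 MPa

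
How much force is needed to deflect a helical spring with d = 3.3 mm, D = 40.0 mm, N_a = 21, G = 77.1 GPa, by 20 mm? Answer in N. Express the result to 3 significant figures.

k = Gd⁴/(8D³N_a) = (77.1×10³)(3.3⁴)/(8·40.0³·21) = 0.8504 N/mm
F = k·δ = 0.8504 × 20 = 17.008 N

17.0 N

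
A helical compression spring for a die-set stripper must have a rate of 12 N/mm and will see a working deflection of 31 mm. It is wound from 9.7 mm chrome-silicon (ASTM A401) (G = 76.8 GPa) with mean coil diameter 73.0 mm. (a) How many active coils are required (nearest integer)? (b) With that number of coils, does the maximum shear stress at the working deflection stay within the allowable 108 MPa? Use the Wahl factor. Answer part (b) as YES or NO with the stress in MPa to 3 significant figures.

(a) 18 coils; (b) YES, τ_max = 91.7 MPa

N_a = Gd⁴/(8D³k) = (76.8×10³)(9.7⁴)/(8·73.0³·12) = 18.21 → N_a = 18
Actual rate k = Gd⁴/(8D³·18) = 12.137 N/mm
Working load F = kδ = 12.137·31 = 376.25 N
C = 73.0/9.7 = 7.5258; K_W = (4C−1)/(4C−4)+0.615/C = 1.1966
τ_max = K_W·8FD/(πd³) = 1.1966·76.635 = 91.705 MPa
τ_max ≤ 108 MPa → acceptable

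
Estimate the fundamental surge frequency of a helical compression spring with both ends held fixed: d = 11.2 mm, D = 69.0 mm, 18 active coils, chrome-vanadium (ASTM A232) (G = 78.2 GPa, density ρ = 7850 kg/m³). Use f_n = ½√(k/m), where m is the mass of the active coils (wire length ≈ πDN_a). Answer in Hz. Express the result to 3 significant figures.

k = Gd⁴/(8D³N_a) = (78.2×10³)(11.2⁴)/(8·69.0³·18) = 26.012 N/mm = 26012 N/m
Wire length L = πDN_a = π·69.0·18 = 3901.9 mm
m = ρ·(πd²/4)·L = 7850 × 98.52×10⁻⁶ m² × 3.9019 m = 3.0176 kg
f_n = ½√(k/m) = 0.5·√(26012/3.0176) = 0.5·√(8619.9) = 46.422 Hz

46.4 Hz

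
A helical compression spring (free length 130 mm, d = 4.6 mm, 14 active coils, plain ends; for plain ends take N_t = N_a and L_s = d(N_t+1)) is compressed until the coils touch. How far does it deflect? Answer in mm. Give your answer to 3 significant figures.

61.0 mm

N_t = 14; L_s = 4.6·15 = 69 mm
δ_solid = L₀ − L_s = 130 − 69 = 61 mm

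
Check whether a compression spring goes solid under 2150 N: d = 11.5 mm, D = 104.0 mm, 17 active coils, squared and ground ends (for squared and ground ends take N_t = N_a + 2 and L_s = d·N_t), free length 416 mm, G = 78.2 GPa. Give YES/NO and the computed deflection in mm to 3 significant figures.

k = Gd⁴/(8D³N_a) = (78.2×10³)(11.5⁴)/(8·104.0³·17) = 8.9404 N/mm
N_t = 19; L_s = 11.5·19 = 218.5 mm; δ_solid = L₀ − L_s = 416 − 218.5 = 197.5 mm
δ = F/k = 2150/8.9404 = 240.48 mm
δ ≥ δ_solid → spring goes solid

YES, δ = 240 mm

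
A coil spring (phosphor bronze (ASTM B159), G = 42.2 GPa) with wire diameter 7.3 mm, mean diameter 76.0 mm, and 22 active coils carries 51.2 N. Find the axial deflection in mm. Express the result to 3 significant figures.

33.0 mm

k = Gd⁴/(8D³N_a) = (42.2×10³)(7.3⁴)/(8·76.0³·22) = 1.5511 N/mm
δ = F/k = 51.2 / 1.5511 = 33.008 mm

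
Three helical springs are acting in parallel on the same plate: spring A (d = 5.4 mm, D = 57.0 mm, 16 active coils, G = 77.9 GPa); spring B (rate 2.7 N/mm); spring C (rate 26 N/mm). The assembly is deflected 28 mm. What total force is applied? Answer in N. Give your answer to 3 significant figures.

k_A = Gd⁴/(8D³N_a) = (77.9×10³)(5.4⁴)/(8·57.0³·16) = 2.7943 N/mm
Parallel: k_eq = 2.7943 + 2.7 + 26 = 31.494 N/mm
F = k_eq·δ = 31.494·28 = 881.84 N

882 N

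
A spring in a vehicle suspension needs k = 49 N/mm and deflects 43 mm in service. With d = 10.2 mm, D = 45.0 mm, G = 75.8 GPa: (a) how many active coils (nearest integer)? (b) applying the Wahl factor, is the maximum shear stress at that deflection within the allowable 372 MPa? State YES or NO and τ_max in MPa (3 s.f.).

(a) 23 coils; (b) YES, τ_max = 309 MPa

N_a = Gd⁴/(8D³k) = (75.8×10³)(10.2⁴)/(8·45.0³·49) = 22.97 → N_a = 23
Actual rate k = Gd⁴/(8D³·23) = 48.934 N/mm
Working load F = kδ = 48.934·43 = 2104.2 N
C = 45.0/10.2 = 4.4118; K_W = (4C−1)/(4C−4)+0.615/C = 1.3592
τ_max = K_W·8FD/(πd³) = 1.3592·227.21 = 308.84 MPa
τ_max ≤ 372 MPa → acceptable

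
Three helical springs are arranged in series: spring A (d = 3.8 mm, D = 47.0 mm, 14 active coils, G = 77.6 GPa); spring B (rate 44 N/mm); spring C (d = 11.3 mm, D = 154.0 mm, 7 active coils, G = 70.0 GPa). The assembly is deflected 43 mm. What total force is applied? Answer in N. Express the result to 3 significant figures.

k_A = Gd⁴/(8D³N_a) = (77.6×10³)(3.8⁴)/(8·47.0³·14) = 1.3915 N/mm
k_C = Gd⁴/(8D³N_a) = (70.0×10³)(11.3⁴)/(8·154.0³·7) = 5.5804 N/mm
Series: 1/k_eq = 1/1.3915 + 1/44 + 1/5.5804 = 0.92057; k_eq = 1.0863 N/mm
F = k_eq·δ = 1.0863·43 = 46.71 N

46.7 N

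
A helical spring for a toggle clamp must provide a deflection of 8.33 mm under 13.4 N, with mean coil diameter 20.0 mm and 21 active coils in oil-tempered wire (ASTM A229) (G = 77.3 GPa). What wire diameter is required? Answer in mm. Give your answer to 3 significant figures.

2.30 mm

Required rate k = F/δ = 13.4/8.33 = 1.6086 N/mm
d = (8D³N_a·k / G)^(1/4) = (8·20.0³·21·1.6086 / (77.3×10³))^0.25
  = (27.969)^0.25 = 2.2997 mm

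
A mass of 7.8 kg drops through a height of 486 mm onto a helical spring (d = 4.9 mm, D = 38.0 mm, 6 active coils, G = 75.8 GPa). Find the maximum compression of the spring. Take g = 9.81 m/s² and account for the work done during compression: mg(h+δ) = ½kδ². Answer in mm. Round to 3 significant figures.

71.7 mm

k = Gd⁴/(8D³N_a) = (75.8×10³)(4.9⁴)/(8·38.0³·6) = 16.591 N/mm
W = mg = 7.8 × 9.81 = 76.518 N
½kδ² − Wδ − Wh = 0 → δ = (W + √(W² + 2kWh))/k
δ = (76.518 + √(5855 + 1.23393e+06))/16.591 = (76.518 + 1113.5)/16.591 = 71.726 mm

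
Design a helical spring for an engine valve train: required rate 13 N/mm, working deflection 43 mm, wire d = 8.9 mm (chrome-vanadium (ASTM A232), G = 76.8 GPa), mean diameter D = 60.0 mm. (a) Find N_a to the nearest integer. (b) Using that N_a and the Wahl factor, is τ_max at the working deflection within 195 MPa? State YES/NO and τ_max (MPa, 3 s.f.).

N_a = Gd⁴/(8D³k) = (76.8×10³)(8.9⁴)/(8·60.0³·13) = 21.45 → N_a = 21
Actual rate k = Gd⁴/(8D³·21) = 13.279 N/mm
Working load F = kδ = 13.279·43 = 570.99 N
C = 60.0/8.9 = 6.7416; K_W = (4C−1)/(4C−4)+0.615/C = 1.2219
τ_max = K_W·8FD/(πd³) = 1.2219·123.75 = 151.21 MPa
τ_max ≤ 195 MPa → acceptable

(a) 21 coils; (b) YES, τ_max = 151 MPa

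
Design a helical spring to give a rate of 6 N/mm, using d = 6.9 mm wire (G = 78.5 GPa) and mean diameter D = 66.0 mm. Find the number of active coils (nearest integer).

N_a = Gd⁴/(8D³k) = (78.5×10³ × 6.9⁴)/(8 × 66.0³ × 6)
    = 1.77937e+08 / 1.37998e+07 = 12.89 → 13 coils

13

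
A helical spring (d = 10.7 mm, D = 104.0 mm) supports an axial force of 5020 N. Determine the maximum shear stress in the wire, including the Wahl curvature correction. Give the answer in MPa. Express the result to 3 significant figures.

Spring index C = D/d = 104.0/10.7 = 9.7196
K_W = (4C−1)/(4C−4) + 0.615/C = 37.879/34.879 + 0.0633 = 1.1493
τ₀ = 8FD/(πd³) = 8·5020·104.0/(π·10.7³) = 4.17664e+06/3848.6 = 1085.2 MPa
τ_max = K·τ₀ = 1.1493 × 1085.2 = 1247.3 MPa

1250 MPa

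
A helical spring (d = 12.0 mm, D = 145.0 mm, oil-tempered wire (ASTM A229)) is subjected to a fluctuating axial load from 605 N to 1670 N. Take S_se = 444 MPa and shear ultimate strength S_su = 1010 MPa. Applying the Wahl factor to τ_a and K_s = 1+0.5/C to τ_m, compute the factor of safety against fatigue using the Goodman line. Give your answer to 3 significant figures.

1.86

C = D/d = 145.0/12.0 = 12.0833; K_W = (4C−1)/(4C−4)+0.615/C = 1.1186; K_s = 1+0.5/C = 1.0414
F_a = (F_max−F_min)/2 = 532.5 N; F_m = (F_max+F_min)/2 = 1137.5 N
τ_a = K_W·8F_aD/(πd³) = 1.1186 × 113.78 = 127.28 MPa
τ_m = K_s·8F_mD/(πd³) = 1.0414 × 243.06 = 253.12 MPa
Goodman: 1/n_f = τ_a/S_se + τ_m/S_su = 127.28/444 + 253.12/1010 = 0.28666 + 0.25061 = 0.53727
n_f = 1/0.53727 = 1.861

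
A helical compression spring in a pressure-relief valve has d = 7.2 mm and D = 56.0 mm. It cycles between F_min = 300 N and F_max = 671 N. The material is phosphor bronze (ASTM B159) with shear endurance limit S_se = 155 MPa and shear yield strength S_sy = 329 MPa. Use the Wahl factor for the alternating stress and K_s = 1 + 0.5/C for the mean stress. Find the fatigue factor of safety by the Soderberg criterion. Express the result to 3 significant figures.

C = D/d = 56.0/7.2 = 7.7778; K_W = (4C−1)/(4C−4)+0.615/C = 1.1897; K_s = 1+0.5/C = 1.0643
F_a = (F_max−F_min)/2 = 185.5 N; F_m = (F_max+F_min)/2 = 485.5 N
τ_a = K_W·8F_aD/(πd³) = 1.1897 × 70.872 = 84.318 MPa
τ_m = K_s·8F_mD/(πd³) = 1.0643 × 185.49 = 197.41 MPa
Soderberg: 1/n_f = τ_a/S_se + τ_m/S_sy = 84.318/155 + 197.41/329 = 0.54399 + 0.60004 = 1.144
n_f = 1/1.144 = 0.8741

0.874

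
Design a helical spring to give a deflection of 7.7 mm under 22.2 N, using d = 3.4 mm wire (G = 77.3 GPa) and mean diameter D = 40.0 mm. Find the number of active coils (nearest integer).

Required rate k = F/δ = 22.2/7.7 = 2.8831 N/mm
N_a = Gd⁴/(8D³k) = (77.3×10³ × 3.4⁴)/(8 × 40.0³ × 2.8831)
    = 1.03299e+07 / 1.47616e+06 = 6.998 → 7 coils

7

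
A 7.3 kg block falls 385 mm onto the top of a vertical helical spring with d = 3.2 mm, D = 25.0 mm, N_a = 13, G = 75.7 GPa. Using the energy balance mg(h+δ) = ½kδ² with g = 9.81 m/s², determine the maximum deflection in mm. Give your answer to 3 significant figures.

k = Gd⁴/(8D³N_a) = (75.7×10³)(3.2⁴)/(8·25.0³·13) = 4.8848 N/mm
W = mg = 7.3 × 9.81 = 71.613 N
½kδ² − Wδ − Wh = 0 → δ = (W + √(W² + 2kWh))/k
δ = (71.613 + √(5128.4 + 269355))/4.8848 = (71.613 + 523.91)/4.8848 = 121.92 mm

122 mm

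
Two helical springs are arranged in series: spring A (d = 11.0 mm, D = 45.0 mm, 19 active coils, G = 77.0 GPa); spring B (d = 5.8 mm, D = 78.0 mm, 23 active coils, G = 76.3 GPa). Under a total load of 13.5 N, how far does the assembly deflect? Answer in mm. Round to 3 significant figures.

13.8 mm

k_A = Gd⁴/(8D³N_a) = (77.0×10³)(11.0⁴)/(8·45.0³·19) = 81.392 N/mm
k_B = Gd⁴/(8D³N_a) = (76.3×10³)(5.8⁴)/(8·78.0³·23) = 0.98886 N/mm
Series: 1/k_eq = 1/81.392 + 1/0.98886 = 1.0236; k_eq = 0.97699 N/mm
δ = F/k_eq = 13.5/0.97699 = 13.818 mm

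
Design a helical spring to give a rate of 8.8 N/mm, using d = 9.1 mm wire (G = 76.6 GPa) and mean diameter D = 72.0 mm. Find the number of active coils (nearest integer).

N_a = Gd⁴/(8D³k) = (76.6×10³ × 9.1⁴)/(8 × 72.0³ × 8.8)
    = 5.25284e+08 / 2.62767e+07 = 19.99 → 20 coils

20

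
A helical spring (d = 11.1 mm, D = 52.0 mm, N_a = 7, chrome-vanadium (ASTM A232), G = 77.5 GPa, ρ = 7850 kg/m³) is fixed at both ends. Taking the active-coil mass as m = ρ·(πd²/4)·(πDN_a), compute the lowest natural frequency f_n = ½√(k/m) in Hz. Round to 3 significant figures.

207 Hz

k = Gd⁴/(8D³N_a) = (77.5×10³)(11.1⁴)/(8·52.0³·7) = 149.42 N/mm = 1.4942e+05 N/m
Wire length L = πDN_a = π·52.0·7 = 1143.5 mm
m = ρ·(πd²/4)·L = 7850 × 96.769×10⁻⁶ m² × 1.1435 m = 0.86867 kg
f_n = ½√(k/m) = 0.5·√(1.4942e+05/0.86867) = 0.5·√(1.72e+05) = 207.37 Hz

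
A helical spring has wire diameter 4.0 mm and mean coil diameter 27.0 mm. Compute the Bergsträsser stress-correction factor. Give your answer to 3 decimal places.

1.208

C = D/d = 27.0/4.0 = 6.7500
K_B = (4C+2)/(4C−3) = 29.000/24.000 = 1.2083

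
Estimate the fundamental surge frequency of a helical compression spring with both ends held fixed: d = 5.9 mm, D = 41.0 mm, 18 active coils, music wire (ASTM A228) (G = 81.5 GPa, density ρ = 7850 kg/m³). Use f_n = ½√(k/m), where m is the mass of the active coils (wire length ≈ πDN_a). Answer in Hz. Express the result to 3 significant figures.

70.7 Hz

k = Gd⁴/(8D³N_a) = (81.5×10³)(5.9⁴)/(8·41.0³·18) = 9.9507 N/mm = 9950.7 N/m
Wire length L = πDN_a = π·41.0·18 = 2318.5 mm
m = ρ·(πd²/4)·L = 7850 × 27.34×10⁻⁶ m² × 2.3185 m = 0.49759 kg
f_n = ½√(k/m) = 0.5·√(9950.7/0.49759) = 0.5·√(19998) = 70.707 Hz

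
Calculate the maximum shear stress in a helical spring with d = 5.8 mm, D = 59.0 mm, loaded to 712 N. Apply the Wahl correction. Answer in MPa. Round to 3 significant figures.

626 MPa

Spring index C = D/d = 59.0/5.8 = 10.1724
K_W = (4C−1)/(4C−4) + 0.615/C = 39.690/36.690 + 0.0605 = 1.1422
τ₀ = 8FD/(πd³) = 8·712·59.0/(π·5.8³) = 336064/612.96 = 548.26 MPa
τ_max = K·τ₀ = 1.1422 × 548.26 = 626.24 MPa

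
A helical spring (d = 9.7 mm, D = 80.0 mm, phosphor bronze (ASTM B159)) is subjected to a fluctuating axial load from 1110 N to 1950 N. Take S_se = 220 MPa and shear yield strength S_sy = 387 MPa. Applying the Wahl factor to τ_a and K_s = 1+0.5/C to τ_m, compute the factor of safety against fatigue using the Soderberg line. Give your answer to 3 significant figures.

0.695

C = D/d = 80.0/9.7 = 8.2474; K_W = (4C−1)/(4C−4)+0.615/C = 1.1781; K_s = 1+0.5/C = 1.0606
F_a = (F_max−F_min)/2 = 420 N; F_m = (F_max+F_min)/2 = 1530 N
τ_a = K_W·8F_aD/(πd³) = 1.1781 × 93.748 = 110.44 MPa
τ_m = K_s·8F_mD/(πd³) = 1.0606 × 341.51 = 362.22 MPa
Soderberg: 1/n_f = τ_a/S_se + τ_m/S_sy = 110.44/220 + 362.22/387 = 0.50200 + 0.93596 = 1.438
n_f = 1/1.438 = 0.6954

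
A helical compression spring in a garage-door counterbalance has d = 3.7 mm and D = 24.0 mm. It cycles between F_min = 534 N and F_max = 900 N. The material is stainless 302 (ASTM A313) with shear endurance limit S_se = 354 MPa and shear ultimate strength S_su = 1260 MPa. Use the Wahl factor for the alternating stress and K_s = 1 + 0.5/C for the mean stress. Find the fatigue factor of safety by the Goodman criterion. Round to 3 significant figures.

C = D/d = 24.0/3.7 = 6.4865; K_W = (4C−1)/(4C−4)+0.615/C = 1.2315; K_s = 1+0.5/C = 1.0771
F_a = (F_max−F_min)/2 = 183 N; F_m = (F_max+F_min)/2 = 717 N
τ_a = K_W·8F_aD/(πd³) = 1.2315 × 220.8 = 271.92 MPa
τ_m = K_s·8F_mD/(πd³) = 1.0771 × 865.1 = 931.78 MPa
Goodman: 1/n_f = τ_a/S_se + τ_m/S_su = 271.92/354 + 931.78/1260 = 0.76813 + 0.73951 = 1.5076
n_f = 1/1.5076 = 0.6633

0.663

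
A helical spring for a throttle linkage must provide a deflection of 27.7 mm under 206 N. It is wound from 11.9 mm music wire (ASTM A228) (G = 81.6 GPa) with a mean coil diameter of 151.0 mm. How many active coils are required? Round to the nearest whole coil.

Required rate k = F/δ = 206/27.7 = 7.4368 N/mm
N_a = Gd⁴/(8D³k) = (81.6×10³ × 11.9⁴)/(8 × 151.0³ × 7.4368)
    = 1.63636e+09 / 2.04837e+08 = 7.989 → 8 coils

8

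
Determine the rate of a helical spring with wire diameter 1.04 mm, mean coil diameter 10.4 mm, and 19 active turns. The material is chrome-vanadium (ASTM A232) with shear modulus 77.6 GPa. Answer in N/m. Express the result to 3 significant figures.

531 N/m

k = Gd⁴/(8D³N_a) = (77.6×10³ × 1.04⁴) / (8 × 10.4³ × 19)
  = 90781 / 170979 = 0.53095 N/mm = 530.95 N/m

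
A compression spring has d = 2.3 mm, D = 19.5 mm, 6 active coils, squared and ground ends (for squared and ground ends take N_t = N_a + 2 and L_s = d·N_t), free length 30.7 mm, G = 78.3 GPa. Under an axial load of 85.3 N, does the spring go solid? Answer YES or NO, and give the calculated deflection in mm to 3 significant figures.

YES, δ = 13.9 mm

k = Gd⁴/(8D³N_a) = (78.3×10³)(2.3⁴)/(8·19.5³·6) = 6.1564 N/mm
N_t = 8; L_s = 2.3·8 = 18.4 mm; δ_solid = L₀ − L_s = 30.7 − 18.4 = 12.3 mm
δ = F/k = 85.3/6.1564 = 13.855 mm
δ ≥ δ_solid → spring goes solid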